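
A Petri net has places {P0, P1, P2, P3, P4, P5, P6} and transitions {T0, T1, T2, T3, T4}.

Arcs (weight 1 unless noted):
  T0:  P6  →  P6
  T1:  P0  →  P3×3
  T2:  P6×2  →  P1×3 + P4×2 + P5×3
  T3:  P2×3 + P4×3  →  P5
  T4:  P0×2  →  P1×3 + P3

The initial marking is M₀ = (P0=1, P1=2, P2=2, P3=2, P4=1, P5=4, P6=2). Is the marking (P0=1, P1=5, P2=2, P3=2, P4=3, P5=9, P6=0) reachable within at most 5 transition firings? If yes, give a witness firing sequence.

depth 0: 1 marking
depth 1: 3 markings reached so far
depth 2: 4 markings reached so far
depth 3: 4 markings reached so far
(frontier empty at depth 3; search complete)
target is not among the 4 markings reachable within 5 steps

NO — not reachable within 5 firings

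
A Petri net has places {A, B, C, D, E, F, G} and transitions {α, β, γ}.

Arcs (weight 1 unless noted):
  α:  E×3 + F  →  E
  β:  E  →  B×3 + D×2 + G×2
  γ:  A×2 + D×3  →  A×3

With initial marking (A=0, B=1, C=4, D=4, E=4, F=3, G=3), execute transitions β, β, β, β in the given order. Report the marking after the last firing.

(A=0, B=13, C=4, D=12, E=0, F=3, G=11)

step 1: fire β:  (A=0, B=1, C=4, D=4, E=4, F=3, G=3) → (A=0, B=4, C=4, D=6, E=3, F=3, G=5)
step 2: fire β:  (A=0, B=4, C=4, D=6, E=3, F=3, G=5) → (A=0, B=7, C=4, D=8, E=2, F=3, G=7)
step 3: fire β:  (A=0, B=7, C=4, D=8, E=2, F=3, G=7) → (A=0, B=10, C=4, D=10, E=1, F=3, G=9)
step 4: fire β:  (A=0, B=10, C=4, D=10, E=1, F=3, G=9) → (A=0, B=13, C=4, D=12, E=0, F=3, G=11)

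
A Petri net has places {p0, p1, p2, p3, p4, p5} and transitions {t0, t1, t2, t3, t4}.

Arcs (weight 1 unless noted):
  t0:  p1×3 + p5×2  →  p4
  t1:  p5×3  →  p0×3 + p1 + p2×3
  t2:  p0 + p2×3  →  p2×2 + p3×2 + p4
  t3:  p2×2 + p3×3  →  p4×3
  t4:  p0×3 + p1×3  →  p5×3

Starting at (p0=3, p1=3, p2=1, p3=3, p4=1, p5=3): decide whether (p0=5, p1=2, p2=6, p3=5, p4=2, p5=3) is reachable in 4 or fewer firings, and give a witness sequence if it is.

NO — not reachable within 4 firings

depth 0: 1 marking
depth 1: 4 markings reached so far
depth 2: 7 markings reached so far
depth 3: 12 markings reached so far
depth 4: 17 markings reached so far
target is not among the 17 markings reachable within 4 steps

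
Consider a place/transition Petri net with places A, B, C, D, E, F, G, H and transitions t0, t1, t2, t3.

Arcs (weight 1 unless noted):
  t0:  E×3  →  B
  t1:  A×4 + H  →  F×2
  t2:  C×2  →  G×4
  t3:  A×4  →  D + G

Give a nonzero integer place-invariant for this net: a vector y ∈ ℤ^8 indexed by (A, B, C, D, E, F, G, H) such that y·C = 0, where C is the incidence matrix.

Incidence matrix C (rows=places, cols=transitions):
       t0   t1   t2   t3
    A   0   -4    0   -4
    B   1    0    0    0
    C   0    0   -2    0
    D   0    0    0    1
    E  -3    0    0    0
    F   0    2    0    0
    G   0    0    4    1
    H   0   -1    0    0

Candidate y = [0, 3, 0, 0, 1, 0, 0, 0]; check y·C column-wise:
  col t0: 3·1 + 1·-3 = 0
  col t1: 0·-4 + 3·0 + 1·0 + 0·2 + 0·-1 = 0
  col t2: 3·0 + 0·-2 + 1·0 + 0·4 = 0
  col t3: 0·-4 + 3·0 + 0·1 + 1·0 + 0·1 = 0

y = (A:0, B:3, C:0, D:0, E:1, F:0, G:0, H:0)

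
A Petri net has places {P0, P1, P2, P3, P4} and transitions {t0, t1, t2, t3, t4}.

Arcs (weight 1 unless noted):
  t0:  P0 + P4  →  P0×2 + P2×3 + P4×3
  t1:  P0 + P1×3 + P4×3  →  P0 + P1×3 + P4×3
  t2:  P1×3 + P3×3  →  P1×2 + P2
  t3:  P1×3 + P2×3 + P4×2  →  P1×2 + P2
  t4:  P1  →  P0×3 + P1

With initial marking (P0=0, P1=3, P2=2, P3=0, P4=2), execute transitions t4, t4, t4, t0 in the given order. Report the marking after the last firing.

(P0=10, P1=3, P2=5, P3=0, P4=4)

step 1: fire t4:  (P0=0, P1=3, P2=2, P3=0, P4=2) → (P0=3, P1=3, P2=2, P3=0, P4=2)
step 2: fire t4:  (P0=3, P1=3, P2=2, P3=0, P4=2) → (P0=6, P1=3, P2=2, P3=0, P4=2)
step 3: fire t4:  (P0=6, P1=3, P2=2, P3=0, P4=2) → (P0=9, P1=3, P2=2, P3=0, P4=2)
step 4: fire t0:  (P0=9, P1=3, P2=2, P3=0, P4=2) → (P0=10, P1=3, P2=5, P3=0, P4=4)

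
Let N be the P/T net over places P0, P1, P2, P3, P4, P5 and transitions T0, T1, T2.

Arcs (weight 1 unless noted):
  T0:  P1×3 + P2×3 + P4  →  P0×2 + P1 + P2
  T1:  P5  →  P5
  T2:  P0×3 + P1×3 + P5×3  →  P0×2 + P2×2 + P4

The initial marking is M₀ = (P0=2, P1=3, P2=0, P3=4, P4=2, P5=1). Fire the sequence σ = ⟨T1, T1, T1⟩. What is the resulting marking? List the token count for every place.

(P0=2, P1=3, P2=0, P3=4, P4=2, P5=1)

step 1: fire T1:  (P0=2, P1=3, P2=0, P3=4, P4=2, P5=1) → (P0=2, P1=3, P2=0, P3=4, P4=2, P5=1)
step 2: fire T1:  (P0=2, P1=3, P2=0, P3=4, P4=2, P5=1) → (P0=2, P1=3, P2=0, P3=4, P4=2, P5=1)
step 3: fire T1:  (P0=2, P1=3, P2=0, P3=4, P4=2, P5=1) → (P0=2, P1=3, P2=0, P3=4, P4=2, P5=1)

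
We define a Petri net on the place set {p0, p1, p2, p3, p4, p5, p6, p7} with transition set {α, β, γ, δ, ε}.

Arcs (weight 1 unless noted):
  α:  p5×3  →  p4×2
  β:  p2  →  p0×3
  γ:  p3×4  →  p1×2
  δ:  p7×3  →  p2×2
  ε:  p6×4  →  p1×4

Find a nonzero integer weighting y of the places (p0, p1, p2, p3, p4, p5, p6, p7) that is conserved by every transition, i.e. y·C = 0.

y = (p0:0, p1:0, p2:0, p3:0, p4:3, p5:2, p6:0, p7:0)

Incidence matrix C (rows=places, cols=transitions):
        α    β    γ    δ    ε
   p0   0    3    0    0    0
   p1   0    0    2    0    4
   p2   0   -1    0    2    0
   p3   0    0   -4    0    0
   p4   2    0    0    0    0
   p5  -3    0    0    0    0
   p6   0    0    0    0   -4
   p7   0    0    0   -3    0

Candidate y = [0, 0, 0, 0, 3, 2, 0, 0]; check y·C column-wise:
  col α: 3·2 + 2·-3 = 0
  col β: 0·3 + 0·-1 + 3·0 + 2·0 = 0
  col γ: 0·2 + 0·-4 + 3·0 + 2·0 = 0
  col δ: 0·2 + 3·0 + 2·0 + 0·-3 = 0
  col ε: 0·4 + 3·0 + 2·0 + 0·-4 = 0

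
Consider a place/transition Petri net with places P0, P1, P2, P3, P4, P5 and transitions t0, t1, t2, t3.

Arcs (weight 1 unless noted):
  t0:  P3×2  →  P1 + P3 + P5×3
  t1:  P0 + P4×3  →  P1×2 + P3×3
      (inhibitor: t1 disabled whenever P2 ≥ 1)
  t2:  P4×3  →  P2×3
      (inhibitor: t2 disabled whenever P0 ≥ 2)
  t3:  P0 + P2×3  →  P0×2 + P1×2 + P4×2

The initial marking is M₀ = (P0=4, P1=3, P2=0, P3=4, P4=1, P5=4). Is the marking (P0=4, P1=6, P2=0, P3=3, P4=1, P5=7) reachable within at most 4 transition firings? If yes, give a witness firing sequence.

depth 0: 1 marking
depth 1: 2 markings reached so far
depth 2: 3 markings reached so far
depth 3: 4 markings reached so far
depth 4: 4 markings reached so far
(frontier empty at depth 4; search complete)
target is not among the 4 markings reachable within 4 steps

NO — not reachable within 4 firings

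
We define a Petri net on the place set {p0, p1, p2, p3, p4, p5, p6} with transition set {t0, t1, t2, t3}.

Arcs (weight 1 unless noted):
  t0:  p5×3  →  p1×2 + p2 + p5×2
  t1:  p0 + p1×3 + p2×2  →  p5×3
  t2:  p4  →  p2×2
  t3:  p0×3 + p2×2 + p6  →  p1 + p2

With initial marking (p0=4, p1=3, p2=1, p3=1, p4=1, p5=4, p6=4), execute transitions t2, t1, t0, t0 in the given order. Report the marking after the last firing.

(p0=3, p1=4, p2=3, p3=1, p4=0, p5=5, p6=4)

step 1: fire t2:  (p0=4, p1=3, p2=1, p3=1, p4=1, p5=4, p6=4) → (p0=4, p1=3, p2=3, p3=1, p4=0, p5=4, p6=4)
step 2: fire t1:  (p0=4, p1=3, p2=3, p3=1, p4=0, p5=4, p6=4) → (p0=3, p1=0, p2=1, p3=1, p4=0, p5=7, p6=4)
step 3: fire t0:  (p0=3, p1=0, p2=1, p3=1, p4=0, p5=7, p6=4) → (p0=3, p1=2, p2=2, p3=1, p4=0, p5=6, p6=4)
step 4: fire t0:  (p0=3, p1=2, p2=2, p3=1, p4=0, p5=6, p6=4) → (p0=3, p1=4, p2=3, p3=1, p4=0, p5=5, p6=4)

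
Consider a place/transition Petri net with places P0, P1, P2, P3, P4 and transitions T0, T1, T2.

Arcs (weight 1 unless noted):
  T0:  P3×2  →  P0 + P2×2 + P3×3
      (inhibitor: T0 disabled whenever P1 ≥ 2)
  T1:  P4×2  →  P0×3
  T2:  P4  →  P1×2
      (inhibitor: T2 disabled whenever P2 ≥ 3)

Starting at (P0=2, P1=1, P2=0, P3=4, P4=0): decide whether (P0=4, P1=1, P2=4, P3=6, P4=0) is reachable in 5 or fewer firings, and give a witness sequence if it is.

YES — reachable via ⟨T0, T0⟩ (2 firings)

step 1: fire T0:  (P0=2, P1=1, P2=0, P3=4, P4=0) → (P0=3, P1=1, P2=2, P3=5, P4=0)
step 2: fire T0:  (P0=3, P1=1, P2=2, P3=5, P4=0) → (P0=4, P1=1, P2=4, P3=6, P4=0)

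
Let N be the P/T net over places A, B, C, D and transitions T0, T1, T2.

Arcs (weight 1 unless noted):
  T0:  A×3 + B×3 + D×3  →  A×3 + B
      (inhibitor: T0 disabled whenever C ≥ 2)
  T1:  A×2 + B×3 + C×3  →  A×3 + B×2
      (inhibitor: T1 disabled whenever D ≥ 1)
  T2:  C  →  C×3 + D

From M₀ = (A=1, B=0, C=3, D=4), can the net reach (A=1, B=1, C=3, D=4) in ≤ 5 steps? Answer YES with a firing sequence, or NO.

NO — not reachable within 5 firings

depth 0: 1 marking
depth 1: 2 markings reached so far
depth 2: 3 markings reached so far
depth 3: 4 markings reached so far
depth 4: 5 markings reached so far
depth 5: 6 markings reached so far
target is not among the 6 markings reachable within 5 steps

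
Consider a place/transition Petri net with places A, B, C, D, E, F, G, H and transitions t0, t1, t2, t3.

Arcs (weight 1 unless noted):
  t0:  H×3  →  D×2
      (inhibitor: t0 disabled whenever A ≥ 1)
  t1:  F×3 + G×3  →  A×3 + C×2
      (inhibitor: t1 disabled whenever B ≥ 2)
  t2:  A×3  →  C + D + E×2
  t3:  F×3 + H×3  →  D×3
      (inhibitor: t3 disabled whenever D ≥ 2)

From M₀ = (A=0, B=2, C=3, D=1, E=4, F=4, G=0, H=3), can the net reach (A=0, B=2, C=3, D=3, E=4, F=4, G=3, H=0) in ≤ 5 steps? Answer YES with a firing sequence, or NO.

depth 0: 1 marking
depth 1: 3 markings reached so far
depth 2: 3 markings reached so far
(frontier empty at depth 2; search complete)
target is not among the 3 markings reachable within 5 steps

NO — not reachable within 5 firings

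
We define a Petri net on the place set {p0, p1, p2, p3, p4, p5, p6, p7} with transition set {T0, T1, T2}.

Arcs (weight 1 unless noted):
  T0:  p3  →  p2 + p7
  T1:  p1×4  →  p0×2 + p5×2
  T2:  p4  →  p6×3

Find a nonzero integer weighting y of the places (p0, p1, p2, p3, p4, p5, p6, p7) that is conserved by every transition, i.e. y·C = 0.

y = (p0:2, p1:1, p2:0, p3:0, p4:0, p5:0, p6:0, p7:0)

Incidence matrix C (rows=places, cols=transitions):
       T0   T1   T2
   p0   0    2    0
   p1   0   -4    0
   p2   1    0    0
   p3  -1    0    0
   p4   0    0   -1
   p5   0    2    0
   p6   0    0    3
   p7   1    0    0

Candidate y = [2, 1, 0, 0, 0, 0, 0, 0]; check y·C column-wise:
  col T0: 2·0 + 1·0 + 0·1 + 0·-1 + 0·1 = 0
  col T1: 2·2 + 1·-4 + 0·2 = 0
  col T2: 2·0 + 1·0 + 0·-1 + 0·3 = 0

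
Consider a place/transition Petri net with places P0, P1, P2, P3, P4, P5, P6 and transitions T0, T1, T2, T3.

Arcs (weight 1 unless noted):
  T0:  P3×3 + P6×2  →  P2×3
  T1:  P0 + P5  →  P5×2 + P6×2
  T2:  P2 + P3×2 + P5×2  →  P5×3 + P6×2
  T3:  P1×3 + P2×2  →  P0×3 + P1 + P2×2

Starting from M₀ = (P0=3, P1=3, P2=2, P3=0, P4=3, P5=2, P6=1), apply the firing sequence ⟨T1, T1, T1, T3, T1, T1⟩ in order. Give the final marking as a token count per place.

(P0=1, P1=1, P2=2, P3=0, P4=3, P5=7, P6=11)

step 1: fire T1:  (P0=3, P1=3, P2=2, P3=0, P4=3, P5=2, P6=1) → (P0=2, P1=3, P2=2, P3=0, P4=3, P5=3, P6=3)
step 2: fire T1:  (P0=2, P1=3, P2=2, P3=0, P4=3, P5=3, P6=3) → (P0=1, P1=3, P2=2, P3=0, P4=3, P5=4, P6=5)
step 3: fire T1:  (P0=1, P1=3, P2=2, P3=0, P4=3, P5=4, P6=5) → (P0=0, P1=3, P2=2, P3=0, P4=3, P5=5, P6=7)
step 4: fire T3:  (P0=0, P1=3, P2=2, P3=0, P4=3, P5=5, P6=7) → (P0=3, P1=1, P2=2, P3=0, P4=3, P5=5, P6=7)
step 5: fire T1:  (P0=3, P1=1, P2=2, P3=0, P4=3, P5=5, P6=7) → (P0=2, P1=1, P2=2, P3=0, P4=3, P5=6, P6=9)
step 6: fire T1:  (P0=2, P1=1, P2=2, P3=0, P4=3, P5=6, P6=9) → (P0=1, P1=1, P2=2, P3=0, P4=3, P5=7, P6=11)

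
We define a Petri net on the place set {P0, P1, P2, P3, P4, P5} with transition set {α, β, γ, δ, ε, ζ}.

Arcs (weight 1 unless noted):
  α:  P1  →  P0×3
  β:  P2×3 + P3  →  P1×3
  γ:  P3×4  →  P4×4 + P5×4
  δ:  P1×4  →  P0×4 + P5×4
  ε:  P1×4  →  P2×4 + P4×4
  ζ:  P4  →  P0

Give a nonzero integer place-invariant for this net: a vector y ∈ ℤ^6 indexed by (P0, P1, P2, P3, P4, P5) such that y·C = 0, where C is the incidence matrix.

y = (P0:1, P1:3, P2:2, P3:3, P4:1, P5:2)

Incidence matrix C (rows=places, cols=transitions):
        α    β    γ    δ    ε    ζ
   P0   3    0    0    4    0    1
   P1  -1    3    0   -4   -4    0
   P2   0   -3    0    0    4    0
   P3   0   -1   -4    0    0    0
   P4   0    0    4    0    4   -1
   P5   0    0    4    4    0    0

Candidate y = [1, 3, 2, 3, 1, 2]; check y·C column-wise:
  col α: 1·3 + 3·-1 + 2·0 + 3·0 + 1·0 + 2·0 = 0
  col β: 1·0 + 3·3 + 2·-3 + 3·-1 + 1·0 + 2·0 = 0
  col γ: 1·0 + 3·0 + 2·0 + 3·-4 + 1·4 + 2·4 = 0
  col δ: 1·4 + 3·-4 + 2·0 + 3·0 + 1·0 + 2·4 = 0
  col ε: 1·0 + 3·-4 + 2·4 + 3·0 + 1·4 + 2·0 = 0
  col ζ: 1·1 + 3·0 + 2·0 + 3·0 + 1·-1 + 2·0 = 0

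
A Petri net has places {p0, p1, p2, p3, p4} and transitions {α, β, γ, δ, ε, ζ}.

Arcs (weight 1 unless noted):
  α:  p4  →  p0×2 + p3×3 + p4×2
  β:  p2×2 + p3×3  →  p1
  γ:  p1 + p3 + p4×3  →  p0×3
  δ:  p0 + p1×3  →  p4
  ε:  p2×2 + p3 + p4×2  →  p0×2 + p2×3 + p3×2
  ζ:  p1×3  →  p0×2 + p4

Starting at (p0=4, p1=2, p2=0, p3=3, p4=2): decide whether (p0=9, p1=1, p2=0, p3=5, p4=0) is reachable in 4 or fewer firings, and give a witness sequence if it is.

step 1: fire α:  (p0=4, p1=2, p2=0, p3=3, p4=2) → (p0=6, p1=2, p2=0, p3=6, p4=3)
step 2: fire γ:  (p0=6, p1=2, p2=0, p3=6, p4=3) → (p0=9, p1=1, p2=0, p3=5, p4=0)

YES — reachable via ⟨α, γ⟩ (2 firings)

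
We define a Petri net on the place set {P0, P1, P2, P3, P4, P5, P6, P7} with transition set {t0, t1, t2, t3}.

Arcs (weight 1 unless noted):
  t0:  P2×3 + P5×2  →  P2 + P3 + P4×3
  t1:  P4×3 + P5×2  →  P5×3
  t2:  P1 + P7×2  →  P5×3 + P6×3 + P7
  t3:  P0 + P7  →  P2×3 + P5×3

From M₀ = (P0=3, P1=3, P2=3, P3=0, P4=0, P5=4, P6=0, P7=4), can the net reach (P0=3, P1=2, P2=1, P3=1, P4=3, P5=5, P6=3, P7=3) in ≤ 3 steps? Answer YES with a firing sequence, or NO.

step 1: fire t0:  (P0=3, P1=3, P2=3, P3=0, P4=0, P5=4, P6=0, P7=4) → (P0=3, P1=3, P2=1, P3=1, P4=3, P5=2, P6=0, P7=4)
step 2: fire t2:  (P0=3, P1=3, P2=1, P3=1, P4=3, P5=2, P6=0, P7=4) → (P0=3, P1=2, P2=1, P3=1, P4=3, P5=5, P6=3, P7=3)

YES — reachable via ⟨t0, t2⟩ (2 firings)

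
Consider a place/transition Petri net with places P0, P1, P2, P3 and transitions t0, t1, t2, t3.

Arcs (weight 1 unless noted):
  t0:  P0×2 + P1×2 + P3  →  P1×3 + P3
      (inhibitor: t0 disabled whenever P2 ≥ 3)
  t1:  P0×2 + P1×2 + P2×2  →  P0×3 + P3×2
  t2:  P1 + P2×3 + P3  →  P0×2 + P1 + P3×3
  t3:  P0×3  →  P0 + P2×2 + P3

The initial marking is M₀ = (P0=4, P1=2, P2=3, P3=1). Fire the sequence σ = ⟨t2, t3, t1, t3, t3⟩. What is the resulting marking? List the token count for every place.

(P0=1, P1=0, P2=4, P3=8)

step 1: fire t2:  (P0=4, P1=2, P2=3, P3=1) → (P0=6, P1=2, P2=0, P3=3)
step 2: fire t3:  (P0=6, P1=2, P2=0, P3=3) → (P0=4, P1=2, P2=2, P3=4)
step 3: fire t1:  (P0=4, P1=2, P2=2, P3=4) → (P0=5, P1=0, P2=0, P3=6)
step 4: fire t3:  (P0=5, P1=0, P2=0, P3=6) → (P0=3, P1=0, P2=2, P3=7)
step 5: fire t3:  (P0=3, P1=0, P2=2, P3=7) → (P0=1, P1=0, P2=4, P3=8)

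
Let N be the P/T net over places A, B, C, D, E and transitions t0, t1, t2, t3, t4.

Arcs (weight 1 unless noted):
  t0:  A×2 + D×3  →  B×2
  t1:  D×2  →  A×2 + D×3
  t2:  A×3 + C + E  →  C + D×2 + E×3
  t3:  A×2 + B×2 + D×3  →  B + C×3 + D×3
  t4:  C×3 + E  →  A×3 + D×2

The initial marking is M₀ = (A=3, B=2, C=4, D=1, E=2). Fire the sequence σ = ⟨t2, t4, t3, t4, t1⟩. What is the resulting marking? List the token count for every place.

step 1: fire t2:  (A=3, B=2, C=4, D=1, E=2) → (A=0, B=2, C=4, D=3, E=4)
step 2: fire t4:  (A=0, B=2, C=4, D=3, E=4) → (A=3, B=2, C=1, D=5, E=3)
step 3: fire t3:  (A=3, B=2, C=1, D=5, E=3) → (A=1, B=1, C=4, D=5, E=3)
step 4: fire t4:  (A=1, B=1, C=4, D=5, E=3) → (A=4, B=1, C=1, D=7, E=2)
step 5: fire t1:  (A=4, B=1, C=1, D=7, E=2) → (A=6, B=1, C=1, D=8, E=2)

(A=6, B=1, C=1, D=8, E=2)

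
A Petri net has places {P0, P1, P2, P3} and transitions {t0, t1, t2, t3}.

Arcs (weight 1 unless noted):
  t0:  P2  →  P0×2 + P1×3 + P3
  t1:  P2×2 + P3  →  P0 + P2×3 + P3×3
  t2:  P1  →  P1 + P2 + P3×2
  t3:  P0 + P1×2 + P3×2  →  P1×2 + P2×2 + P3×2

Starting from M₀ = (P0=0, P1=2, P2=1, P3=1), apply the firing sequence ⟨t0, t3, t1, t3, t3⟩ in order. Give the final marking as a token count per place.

step 1: fire t0:  (P0=0, P1=2, P2=1, P3=1) → (P0=2, P1=5, P2=0, P3=2)
step 2: fire t3:  (P0=2, P1=5, P2=0, P3=2) → (P0=1, P1=5, P2=2, P3=2)
step 3: fire t1:  (P0=1, P1=5, P2=2, P3=2) → (P0=2, P1=5, P2=3, P3=4)
step 4: fire t3:  (P0=2, P1=5, P2=3, P3=4) → (P0=1, P1=5, P2=5, P3=4)
step 5: fire t3:  (P0=1, P1=5, P2=5, P3=4) → (P0=0, P1=5, P2=7, P3=4)

(P0=0, P1=5, P2=7, P3=4)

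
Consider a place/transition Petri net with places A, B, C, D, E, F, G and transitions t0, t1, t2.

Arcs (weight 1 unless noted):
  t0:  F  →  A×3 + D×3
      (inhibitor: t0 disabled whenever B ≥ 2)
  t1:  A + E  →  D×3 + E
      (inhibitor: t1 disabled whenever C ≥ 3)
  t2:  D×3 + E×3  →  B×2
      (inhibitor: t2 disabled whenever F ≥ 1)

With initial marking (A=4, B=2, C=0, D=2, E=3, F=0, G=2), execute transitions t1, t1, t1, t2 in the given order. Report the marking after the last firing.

step 1: fire t1:  (A=4, B=2, C=0, D=2, E=3, F=0, G=2) → (A=3, B=2, C=0, D=5, E=3, F=0, G=2)
step 2: fire t1:  (A=3, B=2, C=0, D=5, E=3, F=0, G=2) → (A=2, B=2, C=0, D=8, E=3, F=0, G=2)
step 3: fire t1:  (A=2, B=2, C=0, D=8, E=3, F=0, G=2) → (A=1, B=2, C=0, D=11, E=3, F=0, G=2)
step 4: fire t2:  (A=1, B=2, C=0, D=11, E=3, F=0, G=2) → (A=1, B=4, C=0, D=8, E=0, F=0, G=2)

(A=1, B=4, C=0, D=8, E=0, F=0, G=2)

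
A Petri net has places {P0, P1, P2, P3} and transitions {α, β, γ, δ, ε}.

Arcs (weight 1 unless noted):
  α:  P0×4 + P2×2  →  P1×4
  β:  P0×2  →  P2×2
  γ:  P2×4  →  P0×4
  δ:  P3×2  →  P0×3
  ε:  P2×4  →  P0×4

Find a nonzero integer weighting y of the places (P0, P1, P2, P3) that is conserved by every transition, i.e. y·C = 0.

Incidence matrix C (rows=places, cols=transitions):
        α    β    γ    δ    ε
   P0  -4   -2    4    3    4
   P1   4    0    0    0    0
   P2  -2    2   -4    0   -4
   P3   0    0    0   -2    0

Candidate y = [2, 3, 2, 3]; check y·C column-wise:
  col α: 2·-4 + 3·4 + 2·-2 + 3·0 = 0
  col β: 2·-2 + 3·0 + 2·2 + 3·0 = 0
  col γ: 2·4 + 3·0 + 2·-4 + 3·0 = 0
  col δ: 2·3 + 3·0 + 2·0 + 3·-2 = 0
  col ε: 2·4 + 3·0 + 2·-4 + 3·0 = 0

y = (P0:2, P1:3, P2:2, P3:3)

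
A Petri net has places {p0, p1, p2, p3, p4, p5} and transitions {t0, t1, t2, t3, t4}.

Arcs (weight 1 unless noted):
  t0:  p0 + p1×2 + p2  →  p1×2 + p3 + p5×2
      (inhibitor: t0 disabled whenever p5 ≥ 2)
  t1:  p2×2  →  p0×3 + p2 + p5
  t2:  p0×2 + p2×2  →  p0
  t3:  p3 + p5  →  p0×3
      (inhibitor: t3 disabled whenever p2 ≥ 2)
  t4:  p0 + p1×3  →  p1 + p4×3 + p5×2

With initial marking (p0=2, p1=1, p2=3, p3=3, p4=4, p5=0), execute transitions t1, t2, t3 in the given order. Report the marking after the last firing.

(p0=7, p1=1, p2=0, p3=2, p4=4, p5=0)

step 1: fire t1:  (p0=2, p1=1, p2=3, p3=3, p4=4, p5=0) → (p0=5, p1=1, p2=2, p3=3, p4=4, p5=1)
step 2: fire t2:  (p0=5, p1=1, p2=2, p3=3, p4=4, p5=1) → (p0=4, p1=1, p2=0, p3=3, p4=4, p5=1)
step 3: fire t3:  (p0=4, p1=1, p2=0, p3=3, p4=4, p5=1) → (p0=7, p1=1, p2=0, p3=2, p4=4, p5=0)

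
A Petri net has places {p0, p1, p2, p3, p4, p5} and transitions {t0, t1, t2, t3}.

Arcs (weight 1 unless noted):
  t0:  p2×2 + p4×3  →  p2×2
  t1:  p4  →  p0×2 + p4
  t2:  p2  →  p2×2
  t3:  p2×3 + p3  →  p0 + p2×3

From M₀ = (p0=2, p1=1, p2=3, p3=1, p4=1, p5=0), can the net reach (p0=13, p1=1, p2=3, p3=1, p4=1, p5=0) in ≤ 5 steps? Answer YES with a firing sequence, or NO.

NO — not reachable within 5 firings

depth 0: 1 marking
depth 1: 4 markings reached so far
depth 2: 9 markings reached so far
depth 3: 16 markings reached so far
depth 4: 25 markings reached so far
depth 5: 36 markings reached so far
target is not among the 36 markings reachable within 5 steps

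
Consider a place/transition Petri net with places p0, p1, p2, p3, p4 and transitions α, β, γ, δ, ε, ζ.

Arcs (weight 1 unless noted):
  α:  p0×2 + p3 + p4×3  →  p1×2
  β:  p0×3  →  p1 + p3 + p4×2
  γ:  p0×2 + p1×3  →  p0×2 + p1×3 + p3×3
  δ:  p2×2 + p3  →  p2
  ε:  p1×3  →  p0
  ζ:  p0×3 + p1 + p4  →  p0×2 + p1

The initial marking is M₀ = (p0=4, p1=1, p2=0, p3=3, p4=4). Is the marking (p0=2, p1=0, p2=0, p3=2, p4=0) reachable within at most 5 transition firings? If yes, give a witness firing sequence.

step 1: fire ζ:  (p0=4, p1=1, p2=0, p3=3, p4=4) → (p0=3, p1=1, p2=0, p3=3, p4=3)
step 2: fire α:  (p0=3, p1=1, p2=0, p3=3, p4=3) → (p0=1, p1=3, p2=0, p3=2, p4=0)
step 3: fire ε:  (p0=1, p1=3, p2=0, p3=2, p4=0) → (p0=2, p1=0, p2=0, p3=2, p4=0)

YES — reachable via ⟨ζ, α, ε⟩ (3 firings)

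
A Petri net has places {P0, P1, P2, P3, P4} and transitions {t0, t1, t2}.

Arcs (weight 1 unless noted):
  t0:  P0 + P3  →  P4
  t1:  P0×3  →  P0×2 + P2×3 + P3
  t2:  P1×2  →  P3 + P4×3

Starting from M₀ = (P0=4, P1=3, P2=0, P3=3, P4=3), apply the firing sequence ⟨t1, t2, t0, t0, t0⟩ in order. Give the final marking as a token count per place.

(P0=0, P1=1, P2=3, P3=2, P4=9)

step 1: fire t1:  (P0=4, P1=3, P2=0, P3=3, P4=3) → (P0=3, P1=3, P2=3, P3=4, P4=3)
step 2: fire t2:  (P0=3, P1=3, P2=3, P3=4, P4=3) → (P0=3, P1=1, P2=3, P3=5, P4=6)
step 3: fire t0:  (P0=3, P1=1, P2=3, P3=5, P4=6) → (P0=2, P1=1, P2=3, P3=4, P4=7)
step 4: fire t0:  (P0=2, P1=1, P2=3, P3=4, P4=7) → (P0=1, P1=1, P2=3, P3=3, P4=8)
step 5: fire t0:  (P0=1, P1=1, P2=3, P3=3, P4=8) → (P0=0, P1=1, P2=3, P3=2, P4=9)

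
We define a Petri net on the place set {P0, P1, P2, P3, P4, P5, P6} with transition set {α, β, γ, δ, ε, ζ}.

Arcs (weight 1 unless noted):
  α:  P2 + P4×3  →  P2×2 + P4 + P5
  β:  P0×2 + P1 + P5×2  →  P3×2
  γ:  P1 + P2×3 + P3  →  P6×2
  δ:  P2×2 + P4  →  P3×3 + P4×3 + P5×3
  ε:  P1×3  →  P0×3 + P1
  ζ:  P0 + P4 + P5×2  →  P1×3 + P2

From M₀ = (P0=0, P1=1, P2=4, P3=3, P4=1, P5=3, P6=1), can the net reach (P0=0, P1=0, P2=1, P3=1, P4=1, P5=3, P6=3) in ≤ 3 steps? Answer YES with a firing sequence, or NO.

depth 0: 1 marking
depth 1: 3 markings reached so far
depth 2: 5 markings reached so far
depth 3: 7 markings reached so far
target is not among the 7 markings reachable within 3 steps

NO — not reachable within 3 firings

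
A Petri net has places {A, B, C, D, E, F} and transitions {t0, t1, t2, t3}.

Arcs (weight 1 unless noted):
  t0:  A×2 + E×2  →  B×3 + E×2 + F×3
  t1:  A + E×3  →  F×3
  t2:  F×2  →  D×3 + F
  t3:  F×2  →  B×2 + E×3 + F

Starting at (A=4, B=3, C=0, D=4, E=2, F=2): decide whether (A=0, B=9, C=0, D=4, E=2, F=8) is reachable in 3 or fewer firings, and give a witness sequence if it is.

step 1: fire t0:  (A=4, B=3, C=0, D=4, E=2, F=2) → (A=2, B=6, C=0, D=4, E=2, F=5)
step 2: fire t0:  (A=2, B=6, C=0, D=4, E=2, F=5) → (A=0, B=9, C=0, D=4, E=2, F=8)

YES — reachable via ⟨t0, t0⟩ (2 firings)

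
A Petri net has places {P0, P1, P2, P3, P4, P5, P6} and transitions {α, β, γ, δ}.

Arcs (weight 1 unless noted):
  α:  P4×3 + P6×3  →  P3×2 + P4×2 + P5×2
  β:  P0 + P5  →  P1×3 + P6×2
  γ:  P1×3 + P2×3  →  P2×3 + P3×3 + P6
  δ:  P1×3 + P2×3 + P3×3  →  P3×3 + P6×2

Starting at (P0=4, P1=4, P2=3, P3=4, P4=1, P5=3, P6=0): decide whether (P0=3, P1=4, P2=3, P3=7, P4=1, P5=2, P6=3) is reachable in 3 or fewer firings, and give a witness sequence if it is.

YES — reachable via ⟨β, γ⟩ (2 firings)

step 1: fire β:  (P0=4, P1=4, P2=3, P3=4, P4=1, P5=3, P6=0) → (P0=3, P1=7, P2=3, P3=4, P4=1, P5=2, P6=2)
step 2: fire γ:  (P0=3, P1=7, P2=3, P3=4, P4=1, P5=2, P6=2) → (P0=3, P1=4, P2=3, P3=7, P4=1, P5=2, P6=3)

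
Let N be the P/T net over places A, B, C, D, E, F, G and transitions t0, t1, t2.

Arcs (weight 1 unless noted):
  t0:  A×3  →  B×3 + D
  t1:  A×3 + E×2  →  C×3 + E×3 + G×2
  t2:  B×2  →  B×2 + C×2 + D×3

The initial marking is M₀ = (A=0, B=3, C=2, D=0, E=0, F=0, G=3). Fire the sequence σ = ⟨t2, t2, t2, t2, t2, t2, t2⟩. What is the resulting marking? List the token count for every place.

step 1: fire t2:  (A=0, B=3, C=2, D=0, E=0, F=0, G=3) → (A=0, B=3, C=4, D=3, E=0, F=0, G=3)
step 2: fire t2:  (A=0, B=3, C=4, D=3, E=0, F=0, G=3) → (A=0, B=3, C=6, D=6, E=0, F=0, G=3)
step 3: fire t2:  (A=0, B=3, C=6, D=6, E=0, F=0, G=3) → (A=0, B=3, C=8, D=9, E=0, F=0, G=3)
step 4: fire t2:  (A=0, B=3, C=8, D=9, E=0, F=0, G=3) → (A=0, B=3, C=10, D=12, E=0, F=0, G=3)
step 5: fire t2:  (A=0, B=3, C=10, D=12, E=0, F=0, G=3) → (A=0, B=3, C=12, D=15, E=0, F=0, G=3)
step 6: fire t2:  (A=0, B=3, C=12, D=15, E=0, F=0, G=3) → (A=0, B=3, C=14, D=18, E=0, F=0, G=3)
step 7: fire t2:  (A=0, B=3, C=14, D=18, E=0, F=0, G=3) → (A=0, B=3, C=16, D=21, E=0, F=0, G=3)

(A=0, B=3, C=16, D=21, E=0, F=0, G=3)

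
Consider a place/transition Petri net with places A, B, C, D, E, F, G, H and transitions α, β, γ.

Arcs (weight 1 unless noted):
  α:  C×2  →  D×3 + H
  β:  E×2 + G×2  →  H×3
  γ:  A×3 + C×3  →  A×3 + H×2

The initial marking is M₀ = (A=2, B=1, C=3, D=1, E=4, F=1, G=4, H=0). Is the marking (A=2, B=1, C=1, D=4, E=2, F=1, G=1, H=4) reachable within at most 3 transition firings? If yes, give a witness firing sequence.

depth 0: 1 marking
depth 1: 3 markings reached so far
depth 2: 5 markings reached so far
depth 3: 6 markings reached so far
target is not among the 6 markings reachable within 3 steps

NO — not reachable within 3 firings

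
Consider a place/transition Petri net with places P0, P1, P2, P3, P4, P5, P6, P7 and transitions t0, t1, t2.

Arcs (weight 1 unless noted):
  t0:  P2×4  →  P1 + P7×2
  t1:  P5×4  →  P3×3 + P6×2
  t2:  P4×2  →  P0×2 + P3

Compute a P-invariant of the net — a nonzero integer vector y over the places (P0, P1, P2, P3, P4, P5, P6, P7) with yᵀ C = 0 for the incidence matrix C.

y = (P0:0, P1:4, P2:1, P3:0, P4:0, P5:0, P6:0, P7:0)

Incidence matrix C (rows=places, cols=transitions):
       t0   t1   t2
   P0   0    0    2
   P1   1    0    0
   P2  -4    0    0
   P3   0    3    1
   P4   0    0   -2
   P5   0   -4    0
   P6   0    2    0
   P7   2    0    0

Candidate y = [0, 4, 1, 0, 0, 0, 0, 0]; check y·C column-wise:
  col t0: 4·1 + 1·-4 + 0·2 = 0
  col t1: 4·0 + 1·0 + 0·3 + 0·-4 + 0·2 = 0
  col t2: 0·2 + 4·0 + 1·0 + 0·1 + 0·-2 = 0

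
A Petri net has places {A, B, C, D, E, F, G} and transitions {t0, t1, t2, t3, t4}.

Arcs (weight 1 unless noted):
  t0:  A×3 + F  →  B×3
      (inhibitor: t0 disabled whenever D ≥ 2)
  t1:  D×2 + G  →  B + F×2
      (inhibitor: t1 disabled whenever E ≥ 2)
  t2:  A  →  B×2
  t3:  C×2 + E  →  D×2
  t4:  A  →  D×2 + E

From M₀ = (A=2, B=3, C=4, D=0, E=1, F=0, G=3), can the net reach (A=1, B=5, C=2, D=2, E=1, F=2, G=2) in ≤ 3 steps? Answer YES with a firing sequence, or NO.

NO — not reachable within 3 firings

depth 0: 1 marking
depth 1: 4 markings reached so far
depth 2: 10 markings reached so far
depth 3: 16 markings reached so far
target is not among the 16 markings reachable within 3 steps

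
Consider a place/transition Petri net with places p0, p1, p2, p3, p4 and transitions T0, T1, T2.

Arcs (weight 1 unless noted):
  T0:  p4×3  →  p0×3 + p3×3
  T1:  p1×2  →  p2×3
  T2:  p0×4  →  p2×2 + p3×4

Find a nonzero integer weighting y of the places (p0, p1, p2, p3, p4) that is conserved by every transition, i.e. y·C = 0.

y = (p0:1, p1:6, p2:4, p3:-1, p4:0)

Incidence matrix C (rows=places, cols=transitions):
       T0   T1   T2
   p0   3    0   -4
   p1   0   -2    0
   p2   0    3    2
   p3   3    0    4
   p4  -3    0    0

Candidate y = [1, 6, 4, -1, 0]; check y·C column-wise:
  col T0: 1·3 + 6·0 + 4·0 + -1·3 + 0·-3 = 0
  col T1: 1·0 + 6·-2 + 4·3 + -1·0 = 0
  col T2: 1·-4 + 6·0 + 4·2 + -1·4 = 0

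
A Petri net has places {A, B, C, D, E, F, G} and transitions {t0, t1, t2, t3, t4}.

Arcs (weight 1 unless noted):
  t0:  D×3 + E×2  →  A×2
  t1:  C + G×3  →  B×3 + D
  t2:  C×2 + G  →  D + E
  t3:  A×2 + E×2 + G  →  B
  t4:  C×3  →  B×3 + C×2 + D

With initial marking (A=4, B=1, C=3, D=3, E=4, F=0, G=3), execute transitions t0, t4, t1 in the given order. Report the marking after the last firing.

(A=6, B=7, C=1, D=2, E=2, F=0, G=0)

step 1: fire t0:  (A=4, B=1, C=3, D=3, E=4, F=0, G=3) → (A=6, B=1, C=3, D=0, E=2, F=0, G=3)
step 2: fire t4:  (A=6, B=1, C=3, D=0, E=2, F=0, G=3) → (A=6, B=4, C=2, D=1, E=2, F=0, G=3)
step 3: fire t1:  (A=6, B=4, C=2, D=1, E=2, F=0, G=3) → (A=6, B=7, C=1, D=2, E=2, F=0, G=0)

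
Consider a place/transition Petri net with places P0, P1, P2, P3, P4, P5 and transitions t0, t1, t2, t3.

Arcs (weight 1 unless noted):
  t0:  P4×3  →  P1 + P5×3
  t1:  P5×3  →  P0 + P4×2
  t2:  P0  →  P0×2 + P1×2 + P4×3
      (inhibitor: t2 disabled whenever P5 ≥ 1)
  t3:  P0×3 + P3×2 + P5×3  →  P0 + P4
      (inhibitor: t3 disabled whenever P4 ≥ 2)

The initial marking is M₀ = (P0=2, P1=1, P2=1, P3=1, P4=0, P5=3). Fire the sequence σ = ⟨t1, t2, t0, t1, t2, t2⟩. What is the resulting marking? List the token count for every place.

step 1: fire t1:  (P0=2, P1=1, P2=1, P3=1, P4=0, P5=3) → (P0=3, P1=1, P2=1, P3=1, P4=2, P5=0)
step 2: fire t2:  (P0=3, P1=1, P2=1, P3=1, P4=2, P5=0) → (P0=4, P1=3, P2=1, P3=1, P4=5, P5=0)
step 3: fire t0:  (P0=4, P1=3, P2=1, P3=1, P4=5, P5=0) → (P0=4, P1=4, P2=1, P3=1, P4=2, P5=3)
step 4: fire t1:  (P0=4, P1=4, P2=1, P3=1, P4=2, P5=3) → (P0=5, P1=4, P2=1, P3=1, P4=4, P5=0)
step 5: fire t2:  (P0=5, P1=4, P2=1, P3=1, P4=4, P5=0) → (P0=6, P1=6, P2=1, P3=1, P4=7, P5=0)
step 6: fire t2:  (P0=6, P1=6, P2=1, P3=1, P4=7, P5=0) → (P0=7, P1=8, P2=1, P3=1, P4=10, P5=0)

(P0=7, P1=8, P2=1, P3=1, P4=10, P5=0)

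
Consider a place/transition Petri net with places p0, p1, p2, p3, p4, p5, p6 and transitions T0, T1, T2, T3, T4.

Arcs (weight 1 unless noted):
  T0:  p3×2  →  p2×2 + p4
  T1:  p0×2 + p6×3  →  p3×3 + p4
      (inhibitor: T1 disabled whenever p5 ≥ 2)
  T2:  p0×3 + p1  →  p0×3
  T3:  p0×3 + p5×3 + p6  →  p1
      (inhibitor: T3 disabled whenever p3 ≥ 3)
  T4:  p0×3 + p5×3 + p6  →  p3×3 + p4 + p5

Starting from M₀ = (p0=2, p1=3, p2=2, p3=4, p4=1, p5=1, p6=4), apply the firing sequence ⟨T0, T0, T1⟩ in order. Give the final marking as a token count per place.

(p0=0, p1=3, p2=6, p3=3, p4=4, p5=1, p6=1)

step 1: fire T0:  (p0=2, p1=3, p2=2, p3=4, p4=1, p5=1, p6=4) → (p0=2, p1=3, p2=4, p3=2, p4=2, p5=1, p6=4)
step 2: fire T0:  (p0=2, p1=3, p2=4, p3=2, p4=2, p5=1, p6=4) → (p0=2, p1=3, p2=6, p3=0, p4=3, p5=1, p6=4)
step 3: fire T1:  (p0=2, p1=3, p2=6, p3=0, p4=3, p5=1, p6=4) → (p0=0, p1=3, p2=6, p3=3, p4=4, p5=1, p6=1)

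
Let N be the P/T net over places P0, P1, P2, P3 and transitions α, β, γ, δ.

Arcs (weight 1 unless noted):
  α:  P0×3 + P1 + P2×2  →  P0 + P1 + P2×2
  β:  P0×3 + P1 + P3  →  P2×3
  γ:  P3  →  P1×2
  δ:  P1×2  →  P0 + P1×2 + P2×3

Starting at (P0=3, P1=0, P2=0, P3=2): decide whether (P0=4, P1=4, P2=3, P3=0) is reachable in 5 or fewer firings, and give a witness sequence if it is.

step 1: fire γ:  (P0=3, P1=0, P2=0, P3=2) → (P0=3, P1=2, P2=0, P3=1)
step 2: fire γ:  (P0=3, P1=2, P2=0, P3=1) → (P0=3, P1=4, P2=0, P3=0)
step 3: fire δ:  (P0=3, P1=4, P2=0, P3=0) → (P0=4, P1=4, P2=3, P3=0)

YES — reachable via ⟨γ, γ, δ⟩ (3 firings)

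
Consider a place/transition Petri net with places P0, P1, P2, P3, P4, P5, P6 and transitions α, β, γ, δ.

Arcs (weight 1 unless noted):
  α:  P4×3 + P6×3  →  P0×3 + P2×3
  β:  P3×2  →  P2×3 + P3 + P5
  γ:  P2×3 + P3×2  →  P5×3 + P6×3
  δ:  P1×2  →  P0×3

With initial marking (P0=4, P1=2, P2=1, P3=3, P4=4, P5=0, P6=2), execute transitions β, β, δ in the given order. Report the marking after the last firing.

step 1: fire β:  (P0=4, P1=2, P2=1, P3=3, P4=4, P5=0, P6=2) → (P0=4, P1=2, P2=4, P3=2, P4=4, P5=1, P6=2)
step 2: fire β:  (P0=4, P1=2, P2=4, P3=2, P4=4, P5=1, P6=2) → (P0=4, P1=2, P2=7, P3=1, P4=4, P5=2, P6=2)
step 3: fire δ:  (P0=4, P1=2, P2=7, P3=1, P4=4, P5=2, P6=2) → (P0=7, P1=0, P2=7, P3=1, P4=4, P5=2, P6=2)

(P0=7, P1=0, P2=7, P3=1, P4=4, P5=2, P6=2)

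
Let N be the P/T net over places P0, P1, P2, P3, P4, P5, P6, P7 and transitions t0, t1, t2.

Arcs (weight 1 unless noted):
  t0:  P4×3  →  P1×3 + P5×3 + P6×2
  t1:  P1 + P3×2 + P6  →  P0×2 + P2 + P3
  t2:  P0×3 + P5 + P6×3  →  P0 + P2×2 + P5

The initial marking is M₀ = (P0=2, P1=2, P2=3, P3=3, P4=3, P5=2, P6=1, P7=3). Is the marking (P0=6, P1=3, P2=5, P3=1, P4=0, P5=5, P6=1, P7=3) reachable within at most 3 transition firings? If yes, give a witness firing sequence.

YES — reachable via ⟨t0, t1, t1⟩ (3 firings)

step 1: fire t0:  (P0=2, P1=2, P2=3, P3=3, P4=3, P5=2, P6=1, P7=3) → (P0=2, P1=5, P2=3, P3=3, P4=0, P5=5, P6=3, P7=3)
step 2: fire t1:  (P0=2, P1=5, P2=3, P3=3, P4=0, P5=5, P6=3, P7=3) → (P0=4, P1=4, P2=4, P3=2, P4=0, P5=5, P6=2, P7=3)
step 3: fire t1:  (P0=4, P1=4, P2=4, P3=2, P4=0, P5=5, P6=2, P7=3) → (P0=6, P1=3, P2=5, P3=1, P4=0, P5=5, P6=1, P7=3)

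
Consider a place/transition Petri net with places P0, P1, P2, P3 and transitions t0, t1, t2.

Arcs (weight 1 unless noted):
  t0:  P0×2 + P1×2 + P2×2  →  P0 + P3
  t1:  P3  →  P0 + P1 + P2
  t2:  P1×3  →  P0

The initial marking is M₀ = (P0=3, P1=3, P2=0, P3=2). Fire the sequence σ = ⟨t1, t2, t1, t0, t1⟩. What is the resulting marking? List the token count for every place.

(P0=6, P1=1, P2=1, P3=0)

step 1: fire t1:  (P0=3, P1=3, P2=0, P3=2) → (P0=4, P1=4, P2=1, P3=1)
step 2: fire t2:  (P0=4, P1=4, P2=1, P3=1) → (P0=5, P1=1, P2=1, P3=1)
step 3: fire t1:  (P0=5, P1=1, P2=1, P3=1) → (P0=6, P1=2, P2=2, P3=0)
step 4: fire t0:  (P0=6, P1=2, P2=2, P3=0) → (P0=5, P1=0, P2=0, P3=1)
step 5: fire t1:  (P0=5, P1=0, P2=0, P3=1) → (P0=6, P1=1, P2=1, P3=0)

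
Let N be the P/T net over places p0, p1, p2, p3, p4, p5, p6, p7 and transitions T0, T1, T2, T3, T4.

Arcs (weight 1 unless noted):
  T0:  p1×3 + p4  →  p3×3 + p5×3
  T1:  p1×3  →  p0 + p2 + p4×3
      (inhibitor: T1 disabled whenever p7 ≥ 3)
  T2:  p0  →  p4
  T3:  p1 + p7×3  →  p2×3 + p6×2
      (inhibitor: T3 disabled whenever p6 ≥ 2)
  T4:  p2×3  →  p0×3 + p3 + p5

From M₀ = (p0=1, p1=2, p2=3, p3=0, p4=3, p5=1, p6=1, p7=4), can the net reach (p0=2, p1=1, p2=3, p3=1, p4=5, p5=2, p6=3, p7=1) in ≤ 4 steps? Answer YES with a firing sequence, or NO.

YES — reachable via ⟨T2, T3, T4, T2⟩ (4 firings)

step 1: fire T2:  (p0=1, p1=2, p2=3, p3=0, p4=3, p5=1, p6=1, p7=4) → (p0=0, p1=2, p2=3, p3=0, p4=4, p5=1, p6=1, p7=4)
step 2: fire T3:  (p0=0, p1=2, p2=3, p3=0, p4=4, p5=1, p6=1, p7=4) → (p0=0, p1=1, p2=6, p3=0, p4=4, p5=1, p6=3, p7=1)
step 3: fire T4:  (p0=0, p1=1, p2=6, p3=0, p4=4, p5=1, p6=3, p7=1) → (p0=3, p1=1, p2=3, p3=1, p4=4, p5=2, p6=3, p7=1)
step 4: fire T2:  (p0=3, p1=1, p2=3, p3=1, p4=4, p5=2, p6=3, p7=1) → (p0=2, p1=1, p2=3, p3=1, p4=5, p5=2, p6=3, p7=1)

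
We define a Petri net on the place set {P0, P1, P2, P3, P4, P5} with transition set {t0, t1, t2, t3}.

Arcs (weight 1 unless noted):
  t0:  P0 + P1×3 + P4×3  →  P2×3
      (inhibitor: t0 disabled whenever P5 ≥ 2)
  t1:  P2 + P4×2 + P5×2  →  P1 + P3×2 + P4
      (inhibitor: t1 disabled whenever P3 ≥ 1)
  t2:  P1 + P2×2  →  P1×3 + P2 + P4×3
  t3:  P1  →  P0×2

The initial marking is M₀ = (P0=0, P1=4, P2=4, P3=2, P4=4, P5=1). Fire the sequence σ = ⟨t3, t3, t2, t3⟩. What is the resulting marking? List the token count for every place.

(P0=6, P1=3, P2=3, P3=2, P4=7, P5=1)

step 1: fire t3:  (P0=0, P1=4, P2=4, P3=2, P4=4, P5=1) → (P0=2, P1=3, P2=4, P3=2, P4=4, P5=1)
step 2: fire t3:  (P0=2, P1=3, P2=4, P3=2, P4=4, P5=1) → (P0=4, P1=2, P2=4, P3=2, P4=4, P5=1)
step 3: fire t2:  (P0=4, P1=2, P2=4, P3=2, P4=4, P5=1) → (P0=4, P1=4, P2=3, P3=2, P4=7, P5=1)
step 4: fire t3:  (P0=4, P1=4, P2=3, P3=2, P4=7, P5=1) → (P0=6, P1=3, P2=3, P3=2, P4=7, P5=1)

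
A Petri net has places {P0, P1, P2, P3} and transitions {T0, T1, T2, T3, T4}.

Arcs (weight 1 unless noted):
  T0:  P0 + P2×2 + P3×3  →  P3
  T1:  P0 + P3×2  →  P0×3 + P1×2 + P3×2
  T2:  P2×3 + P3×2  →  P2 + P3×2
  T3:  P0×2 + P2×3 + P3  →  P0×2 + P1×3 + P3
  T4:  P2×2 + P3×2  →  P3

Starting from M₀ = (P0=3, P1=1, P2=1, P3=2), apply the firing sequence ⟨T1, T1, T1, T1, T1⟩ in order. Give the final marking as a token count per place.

step 1: fire T1:  (P0=3, P1=1, P2=1, P3=2) → (P0=5, P1=3, P2=1, P3=2)
step 2: fire T1:  (P0=5, P1=3, P2=1, P3=2) → (P0=7, P1=5, P2=1, P3=2)
step 3: fire T1:  (P0=7, P1=5, P2=1, P3=2) → (P0=9, P1=7, P2=1, P3=2)
step 4: fire T1:  (P0=9, P1=7, P2=1, P3=2) → (P0=11, P1=9, P2=1, P3=2)
step 5: fire T1:  (P0=11, P1=9, P2=1, P3=2) → (P0=13, P1=11, P2=1, P3=2)

(P0=13, P1=11, P2=1, P3=2)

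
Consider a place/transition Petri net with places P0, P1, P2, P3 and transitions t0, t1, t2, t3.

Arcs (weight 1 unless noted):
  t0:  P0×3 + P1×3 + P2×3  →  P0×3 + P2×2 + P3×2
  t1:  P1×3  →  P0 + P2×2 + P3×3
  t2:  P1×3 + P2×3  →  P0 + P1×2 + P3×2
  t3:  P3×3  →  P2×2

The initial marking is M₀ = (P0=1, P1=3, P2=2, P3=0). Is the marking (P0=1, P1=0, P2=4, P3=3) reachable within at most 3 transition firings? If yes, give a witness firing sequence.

NO — not reachable within 3 firings

depth 0: 1 marking
depth 1: 2 markings reached so far
depth 2: 3 markings reached so far
depth 3: 3 markings reached so far
(frontier empty at depth 3; search complete)
target is not among the 3 markings reachable within 3 steps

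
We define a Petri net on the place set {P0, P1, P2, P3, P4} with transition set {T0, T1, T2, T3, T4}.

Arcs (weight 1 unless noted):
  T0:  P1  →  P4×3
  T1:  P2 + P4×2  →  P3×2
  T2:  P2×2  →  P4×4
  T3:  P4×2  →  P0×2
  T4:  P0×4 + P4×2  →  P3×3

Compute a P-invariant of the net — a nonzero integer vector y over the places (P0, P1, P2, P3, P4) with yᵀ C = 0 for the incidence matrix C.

y = (P0:1, P1:3, P2:2, P3:2, P4:1)

Incidence matrix C (rows=places, cols=transitions):
       T0   T1   T2   T3   T4
   P0   0    0    0    2   -4
   P1  -1    0    0    0    0
   P2   0   -1   -2    0    0
   P3   0    2    0    0    3
   P4   3   -2    4   -2   -2

Candidate y = [1, 3, 2, 2, 1]; check y·C column-wise:
  col T0: 1·0 + 3·-1 + 2·0 + 2·0 + 1·3 = 0
  col T1: 1·0 + 3·0 + 2·-1 + 2·2 + 1·-2 = 0
  col T2: 1·0 + 3·0 + 2·-2 + 2·0 + 1·4 = 0
  col T3: 1·2 + 3·0 + 2·0 + 2·0 + 1·-2 = 0
  col T4: 1·-4 + 3·0 + 2·0 + 2·3 + 1·-2 = 0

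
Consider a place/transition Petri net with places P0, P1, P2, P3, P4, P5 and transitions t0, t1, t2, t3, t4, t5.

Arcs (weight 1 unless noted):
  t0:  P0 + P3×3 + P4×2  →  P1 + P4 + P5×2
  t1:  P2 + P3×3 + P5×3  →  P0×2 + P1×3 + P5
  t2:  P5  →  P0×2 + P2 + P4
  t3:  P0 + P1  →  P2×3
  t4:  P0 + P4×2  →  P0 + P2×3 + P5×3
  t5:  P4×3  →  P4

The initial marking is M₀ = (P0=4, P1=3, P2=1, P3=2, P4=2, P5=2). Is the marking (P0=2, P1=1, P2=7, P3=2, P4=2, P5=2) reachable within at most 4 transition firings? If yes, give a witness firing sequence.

step 1: fire t3:  (P0=4, P1=3, P2=1, P3=2, P4=2, P5=2) → (P0=3, P1=2, P2=4, P3=2, P4=2, P5=2)
step 2: fire t3:  (P0=3, P1=2, P2=4, P3=2, P4=2, P5=2) → (P0=2, P1=1, P2=7, P3=2, P4=2, P5=2)

YES — reachable via ⟨t3, t3⟩ (2 firings)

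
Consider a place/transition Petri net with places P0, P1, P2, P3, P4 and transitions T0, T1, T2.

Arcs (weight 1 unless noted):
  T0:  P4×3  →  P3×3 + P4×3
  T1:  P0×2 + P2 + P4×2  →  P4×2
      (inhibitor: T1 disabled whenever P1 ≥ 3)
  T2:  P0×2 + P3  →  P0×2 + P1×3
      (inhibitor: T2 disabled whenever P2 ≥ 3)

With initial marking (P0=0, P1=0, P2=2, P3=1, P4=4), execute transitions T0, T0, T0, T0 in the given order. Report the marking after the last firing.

step 1: fire T0:  (P0=0, P1=0, P2=2, P3=1, P4=4) → (P0=0, P1=0, P2=2, P3=4, P4=4)
step 2: fire T0:  (P0=0, P1=0, P2=2, P3=4, P4=4) → (P0=0, P1=0, P2=2, P3=7, P4=4)
step 3: fire T0:  (P0=0, P1=0, P2=2, P3=7, P4=4) → (P0=0, P1=0, P2=2, P3=10, P4=4)
step 4: fire T0:  (P0=0, P1=0, P2=2, P3=10, P4=4) → (P0=0, P1=0, P2=2, P3=13, P4=4)

(P0=0, P1=0, P2=2, P3=13, P4=4)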